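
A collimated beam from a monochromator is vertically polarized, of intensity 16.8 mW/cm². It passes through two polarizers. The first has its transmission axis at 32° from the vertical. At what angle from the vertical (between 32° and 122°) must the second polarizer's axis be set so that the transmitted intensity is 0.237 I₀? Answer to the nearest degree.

θ ≈ 87°

By Malus's law, I₁ = I₀ cos²(32° − 0°) = I₀ cos²(32°) = 0.7192 I₀.
Need I₂/I₀ = 0.237, so cos²(θ − 32°) = 0.237 / 0.7192 = 0.3295.
θ − 32° = arccos(√0.3295) = 55.0°, giving θ ≈ 32 + 55.0 = 87.0°.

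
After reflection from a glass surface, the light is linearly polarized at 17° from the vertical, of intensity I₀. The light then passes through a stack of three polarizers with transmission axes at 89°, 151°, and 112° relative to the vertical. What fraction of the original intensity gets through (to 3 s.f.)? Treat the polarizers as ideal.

I₁ = I₀ cos²(89° − 17°) = I₀ cos²(72°) = 0.09549 I₀.
I₂ = I₁ cos²(151° − 89°) = 0.09549 I₀ · cos²(62°) = 0.02105 I₀.
I₃ = I₂ cos²(112° − 151°) = 0.02105 I₀ · cos²(39°) = 0.01271 I₀.
Transmitted fraction = 0.01271.

≈ 0.0127 I₀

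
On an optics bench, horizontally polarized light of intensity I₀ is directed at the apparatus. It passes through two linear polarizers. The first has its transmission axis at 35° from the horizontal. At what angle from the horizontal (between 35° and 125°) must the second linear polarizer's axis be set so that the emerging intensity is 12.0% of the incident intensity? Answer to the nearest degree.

θ ≈ 100°

I₁ = I₀ cos²(35° − 0°) = I₀ cos²(35°) = 0.671 I₀.
Need I₂/I₀ = 0.12, so cos²(θ − 35°) = 0.12 / 0.671 = 0.1788.
θ − 35° = arccos(√0.1788) = 65.0°, giving θ ≈ 35 + 65.0 = 100.0°.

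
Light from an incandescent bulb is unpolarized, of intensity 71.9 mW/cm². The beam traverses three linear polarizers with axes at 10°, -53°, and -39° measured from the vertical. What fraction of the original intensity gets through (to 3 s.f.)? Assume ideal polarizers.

Unpolarized light through the first polarizer → I₁ = 71.9 mW/cm²/2 = 35.95 mW/cm², polarized at 10°.
I₂ = I₁ · cos²(63°) = 35.95 · 0.2061 = 7.41 mW/cm².
I₃ = I₂ · cos²(14°) = 7.41 · 0.9415 = 6.976 mW/cm².
Transmitted fraction = 0.09702.

I/I₀ ≈ 0.0970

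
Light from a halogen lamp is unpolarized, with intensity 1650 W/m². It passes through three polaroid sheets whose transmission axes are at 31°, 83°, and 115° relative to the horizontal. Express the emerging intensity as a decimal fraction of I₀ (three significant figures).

I/I₀ ≈ 0.136

Unpolarized light through the first polarizer → I₁ = 1650 W/m²/2 = 825 W/m², polarized at 31°.
I₂ = I₁ · cos²(52°) = 825 · 0.379 = 312.7 W/m².
I₃ = I₂ · cos²(32°) = 312.7 · 0.7192 = 224.9 W/m².
Transmitted fraction = 0.1363.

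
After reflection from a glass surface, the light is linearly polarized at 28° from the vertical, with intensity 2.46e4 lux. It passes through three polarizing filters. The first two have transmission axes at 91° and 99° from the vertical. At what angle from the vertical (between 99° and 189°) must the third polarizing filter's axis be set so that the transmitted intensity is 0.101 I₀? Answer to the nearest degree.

θ ≈ 144°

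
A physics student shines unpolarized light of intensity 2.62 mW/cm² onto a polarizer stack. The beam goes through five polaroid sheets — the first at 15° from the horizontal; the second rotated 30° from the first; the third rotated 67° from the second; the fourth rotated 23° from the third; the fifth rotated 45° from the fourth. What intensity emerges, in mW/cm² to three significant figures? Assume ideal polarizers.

Unpolarized light through the first polarizer → I₁ = 2.62 mW/cm²/2 = 1.31 mW/cm², polarized at 15°.
I₂ = I₁ · cos²(30°) = 1.31 · 0.75 = 0.9825 mW/cm².
I₃ = I₂ · cos²(67°) = 0.9825 · 0.1527 = 0.15 mW/cm².
I₄ = I₃ · cos²(23°) = 0.15 · 0.8473 = 0.1271 mW/cm².
I₅ = I₄ · cos²(45°) = 0.1271 · 0.5 = 0.06355 mW/cm².

I ≈ 0.0635 mW/cm²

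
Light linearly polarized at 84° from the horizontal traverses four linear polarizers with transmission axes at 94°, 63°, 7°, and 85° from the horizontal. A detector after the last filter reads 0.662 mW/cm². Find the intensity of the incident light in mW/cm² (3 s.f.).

I₀ ≈ 68.7 mW/cm²

I₁ = I₀ cos²(94° − 84°) = I₀ cos²(10°) = 0.9698 I₀.
I₂ = I₁ cos²(63° − 94°) = 0.9698 I₀ · cos²(31°) = 0.7126 I₀.
I₃ = I₂ cos²(7° − 63°) = 0.7126 I₀ · cos²(56°) = 0.2228 I₀.
I₄ = I₃ cos²(85° − 7°) = 0.2228 I₀ · cos²(78°) = 0.009632 I₀.
So 0.662 mW/cm² = 0.009632 I₀, giving I₀ = 0.662/0.009632 = 68.73 mW/cm².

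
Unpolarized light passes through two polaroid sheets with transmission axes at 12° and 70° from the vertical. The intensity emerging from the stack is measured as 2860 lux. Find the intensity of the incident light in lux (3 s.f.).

I₀ ≈ 2.04e4 lux

Unpolarized light through the first polarizer → I₁ = ½ I₀, now polarized at 12°.
I₂ = I₁ cos²(70° − 12°) = 0.5 I₀ · cos²(58°) = 0.1404 I₀.
So 2860 lux = 0.1404 I₀, giving I₀ = 2860/0.1404 = 2.037e+04 lux.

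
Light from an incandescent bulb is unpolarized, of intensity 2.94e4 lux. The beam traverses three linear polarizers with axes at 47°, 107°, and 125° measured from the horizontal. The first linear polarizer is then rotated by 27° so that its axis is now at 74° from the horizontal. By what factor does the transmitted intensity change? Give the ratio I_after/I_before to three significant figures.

I_new/I_old ≈ 2.81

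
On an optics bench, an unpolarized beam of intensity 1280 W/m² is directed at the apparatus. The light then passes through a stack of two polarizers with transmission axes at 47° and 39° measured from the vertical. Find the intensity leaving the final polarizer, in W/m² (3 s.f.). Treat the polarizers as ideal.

Unpolarized light through the first polarizer → I₁ = 1280 W/m²/2 = 640 W/m², polarized at 47°.
I₂ = I₁ · cos²(8°) = 640 · 0.9806 = 627.6 W/m².

I ≈ 628 W/m²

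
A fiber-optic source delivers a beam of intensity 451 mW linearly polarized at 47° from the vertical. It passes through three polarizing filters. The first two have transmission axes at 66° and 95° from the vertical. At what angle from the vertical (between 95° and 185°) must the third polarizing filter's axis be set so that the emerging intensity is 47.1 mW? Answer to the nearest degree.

I₁ = I₀ cos²(66° − 47°) = I₀ cos²(19°) = 0.894 I₀.
I₂ = I₁ cos²(95° − 66°) = 0.894 I₀ · cos²(29°) = 0.6839 I₀.
Target fraction: 47.1 / 451 mW = 0.1044 of I₀.
Need I₃/I₀ = 0.1044, so cos²(θ − 95°) = 0.1044 / 0.6839 = 0.1527.
θ − 95° = arccos(√0.1527) = 67.0°, giving θ ≈ 95 + 67.0 = 162.0°.

θ ≈ 162°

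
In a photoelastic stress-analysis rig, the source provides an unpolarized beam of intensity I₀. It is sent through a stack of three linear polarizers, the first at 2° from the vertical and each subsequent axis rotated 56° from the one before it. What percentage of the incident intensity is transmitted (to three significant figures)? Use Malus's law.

≈ 4.89%

Unpolarized light through the first polarizer → I₁ = ½ I₀, now polarized at 2°.
I₂ = I₁ cos²(56°) = 0.5 · 0.3127 I₀ = 0.1563 I₀.
I₃ = I₂ cos²(56°) = 0.1563 · 0.3127 I₀ = 0.04889 I₀.
That is 4.889% of the incident intensity.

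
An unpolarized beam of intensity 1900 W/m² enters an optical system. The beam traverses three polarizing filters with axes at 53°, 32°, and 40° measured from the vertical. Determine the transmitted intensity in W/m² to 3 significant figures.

Unpolarized light through the first polarizer → I₁ = 1900 W/m²/2 = 950 W/m², polarized at 53°.
I₂ = I₁ · cos²(21°) = 950 · 0.8716 = 828 W/m².
I₃ = I₂ · cos²(8°) = 828 · 0.9806 = 812 W/m².

I ≈ 812 W/m²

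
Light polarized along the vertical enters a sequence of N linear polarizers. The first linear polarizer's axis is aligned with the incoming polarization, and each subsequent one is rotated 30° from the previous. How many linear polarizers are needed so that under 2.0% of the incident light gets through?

First polarizer is aligned with the polarization: full transmission.
Each further stage multiplies by cos²(30°) = 0.75.
After N polarizers: T = 0.75^(N−1). Require T < 0.020 ⇒ N−1 > ln(0.020)/ln(0.75) = 13.60, so N−1 ≥ 14 and N = 15.
Check: N=15 gives T = 0.01782 < 0.020; N=14 gives T = 0.02376.

N = 15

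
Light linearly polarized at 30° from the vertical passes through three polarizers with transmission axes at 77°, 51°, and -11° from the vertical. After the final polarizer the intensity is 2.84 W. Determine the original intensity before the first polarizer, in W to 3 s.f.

I₀ ≈ 34.3 W

I₁ = I₀ cos²(77° − 30°) = I₀ cos²(47°) = 0.4651 I₀.
I₂ = I₁ cos²(51° − 77°) = 0.4651 I₀ · cos²(26°) = 0.3757 I₀.
I₃ = I₂ cos²(-11° − 51°) = 0.3757 I₀ · cos²(62°) = 0.08281 I₀.
So 2.84 W = 0.08281 I₀, giving I₀ = 2.84/0.08281 = 34.29 W.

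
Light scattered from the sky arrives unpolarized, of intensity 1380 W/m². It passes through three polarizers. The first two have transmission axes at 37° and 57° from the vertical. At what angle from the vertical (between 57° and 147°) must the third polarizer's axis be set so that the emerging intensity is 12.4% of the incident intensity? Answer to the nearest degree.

Unpolarized light through the first polarizer → I₁ = ½ I₀, now polarized at 37°.
I₂ = I₁ cos²(57° − 37°) = 0.5 I₀ · cos²(20°) = 0.4415 I₀.
Need I₃/I₀ = 0.124, so cos²(θ − 57°) = 0.124 / 0.4415 = 0.2809.
θ − 57° = arccos(√0.2809) = 58.0°, giving θ ≈ 57 + 58.0 = 115.0°.

θ ≈ 115°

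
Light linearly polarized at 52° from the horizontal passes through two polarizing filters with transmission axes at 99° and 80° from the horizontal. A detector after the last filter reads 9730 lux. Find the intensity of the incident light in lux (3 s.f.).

I₀ ≈ 2.34e4 lux

By Malus's law, I₁ = I₀ cos²(99° − 52°) = I₀ cos²(47°) = 0.4651 I₀.
I₂ = I₁ cos²(80° − 99°) = 0.4651 I₀ · cos²(19°) = 0.4158 I₀.
So 9730 lux = 0.4158 I₀, giving I₀ = 9730/0.4158 = 2.34e+04 lux.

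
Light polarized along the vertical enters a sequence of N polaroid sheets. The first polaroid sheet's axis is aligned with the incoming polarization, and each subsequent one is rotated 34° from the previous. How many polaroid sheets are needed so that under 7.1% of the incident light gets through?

N = 9

First polarizer is aligned with the polarization: full transmission.
Each further stage multiplies by cos²(34°) = 0.6873.
After N polarizers: T = 0.6873^(N−1). Require T < 0.071 ⇒ N−1 > ln(0.071)/ln(0.6873) = 7.05, so N−1 ≥ 8 and N = 9.
Check: N=9 gives T = 0.0498 < 0.071; N=8 gives T = 0.07245.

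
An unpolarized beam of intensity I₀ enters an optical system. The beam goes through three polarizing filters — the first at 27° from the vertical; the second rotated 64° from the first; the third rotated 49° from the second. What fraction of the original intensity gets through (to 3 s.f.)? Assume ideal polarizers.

≈ 0.0414 I₀

Unpolarized light through the first polarizer → I₁ = ½ I₀, now polarized at 27°.
I₂ = I₁ cos²(64°) = 0.5 · 0.1922 I₀ = 0.09608 I₀.
I₃ = I₂ cos²(49°) = 0.09608 · 0.4304 I₀ = 0.04136 I₀.
Transmitted fraction = 0.04136.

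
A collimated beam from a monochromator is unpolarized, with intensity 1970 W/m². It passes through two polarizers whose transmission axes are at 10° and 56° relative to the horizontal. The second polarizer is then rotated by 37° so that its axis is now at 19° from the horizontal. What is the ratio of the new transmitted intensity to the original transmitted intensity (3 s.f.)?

I_new/I_old ≈ 2.02

Before rotation:
Unpolarized light through the first polarizer → I₁ = ½ I₀, now polarized at 10°.
I₂ = I₁ cos²(56° − 10°) = 0.5 I₀ · cos²(46°) = 0.2413 I₀.
After rotation:
Unpolarized light through the first polarizer → I₁ = ½ I₀, now polarized at 10°.
I₂ = I₁ cos²(19° − 10°) = 0.5 I₀ · cos²(9°) = 0.4878 I₀.
Ratio = 0.4878 / 0.2413 = 2.022.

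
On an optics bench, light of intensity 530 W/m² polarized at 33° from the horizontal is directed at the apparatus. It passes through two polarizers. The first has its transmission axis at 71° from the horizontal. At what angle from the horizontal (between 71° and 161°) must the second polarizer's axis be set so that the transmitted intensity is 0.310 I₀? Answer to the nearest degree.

By Malus's law, I₁ = I₀ cos²(71° − 33°) = I₀ cos²(38°) = 0.621 I₀.
Need I₂/I₀ = 0.31, so cos²(θ − 71°) = 0.31 / 0.621 = 0.4992.
θ − 71° = arccos(√0.4992) = 45.0°, giving θ ≈ 71 + 45.0 = 116.0°.

θ ≈ 116°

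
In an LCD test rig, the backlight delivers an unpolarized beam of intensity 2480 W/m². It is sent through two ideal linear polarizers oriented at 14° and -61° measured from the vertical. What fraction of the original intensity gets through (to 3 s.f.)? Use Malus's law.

I/I₀ ≈ 0.0335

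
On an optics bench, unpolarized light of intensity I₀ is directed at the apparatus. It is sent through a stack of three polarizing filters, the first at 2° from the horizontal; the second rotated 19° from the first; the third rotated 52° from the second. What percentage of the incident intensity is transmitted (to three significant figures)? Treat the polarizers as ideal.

Unpolarized light through the first polarizer → I₁ = ½ I₀, now polarized at 2°.
I₂ = I₁ cos²(19°) = 0.5 · 0.894 I₀ = 0.447 I₀.
I₃ = I₂ cos²(52°) = 0.447 · 0.379 I₀ = 0.1694 I₀.
That is 16.94% of the incident intensity.

≈ 16.9%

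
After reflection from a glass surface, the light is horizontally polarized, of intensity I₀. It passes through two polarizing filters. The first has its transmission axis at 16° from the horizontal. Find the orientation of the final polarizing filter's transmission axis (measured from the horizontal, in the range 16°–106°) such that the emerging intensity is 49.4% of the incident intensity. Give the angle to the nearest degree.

θ ≈ 59°

I₁ = I₀ cos²(16° − 0°) = I₀ cos²(16°) = 0.924 I₀.
Need I₂/I₀ = 0.494, so cos²(θ − 16°) = 0.494 / 0.924 = 0.5346.
θ − 16° = arccos(√0.5346) = 43.0°, giving θ ≈ 16 + 43.0 = 59.0°.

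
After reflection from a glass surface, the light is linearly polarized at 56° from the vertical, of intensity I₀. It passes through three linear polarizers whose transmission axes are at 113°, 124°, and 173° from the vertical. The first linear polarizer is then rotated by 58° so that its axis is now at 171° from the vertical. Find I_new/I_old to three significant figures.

Before rotation:
I₁ = I₀ cos²(113° − 56°) = I₀ cos²(57°) = 0.2966 I₀.
I₂ = I₁ cos²(124° − 113°) = 0.2966 I₀ · cos²(11°) = 0.2858 I₀.
I₃ = I₂ cos²(173° − 124°) = 0.2858 I₀ · cos²(49°) = 0.123 I₀.
After rotation:
I₁ = I₀ cos²(171° − 56°) = I₀ cos²(65°) = 0.1786 I₀.
I₂ = I₁ cos²(124° − 171°) = 0.1786 I₀ · cos²(47°) = 0.08307 I₀.
I₃ = I₂ cos²(173° − 124°) = 0.08307 I₀ · cos²(49°) = 0.03576 I₀.
Ratio = 0.03576 / 0.123 = 0.2906.

I_new/I_old ≈ 0.291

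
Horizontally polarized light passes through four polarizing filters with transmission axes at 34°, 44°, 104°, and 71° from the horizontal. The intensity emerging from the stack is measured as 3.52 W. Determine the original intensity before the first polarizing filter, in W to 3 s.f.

I₀ ≈ 30.0 W

By Malus's law, I₁ = I₀ cos²(34° − 0°) = I₀ cos²(34°) = 0.6873 I₀.
I₂ = I₁ cos²(44° − 34°) = 0.6873 I₀ · cos²(10°) = 0.6666 I₀.
I₃ = I₂ cos²(104° − 44°) = 0.6666 I₀ · cos²(60°) = 0.1666 I₀.
I₄ = I₃ cos²(71° − 104°) = 0.1666 I₀ · cos²(33°) = 0.1172 I₀.
So 3.52 W = 0.1172 I₀, giving I₀ = 3.52/0.1172 = 30.03 W.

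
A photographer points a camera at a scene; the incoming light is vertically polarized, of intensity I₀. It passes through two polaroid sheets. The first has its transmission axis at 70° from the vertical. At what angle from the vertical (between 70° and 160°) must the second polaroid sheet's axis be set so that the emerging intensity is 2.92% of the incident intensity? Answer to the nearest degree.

θ ≈ 130°

I₁ = I₀ cos²(70° − 0°) = I₀ cos²(70°) = 0.117 I₀.
Need I₂/I₀ = 0.0292, so cos²(θ − 70°) = 0.0292 / 0.117 = 0.2496.
θ − 70° = arccos(√0.2496) = 60.0°, giving θ ≈ 70 + 60.0 = 130.0°.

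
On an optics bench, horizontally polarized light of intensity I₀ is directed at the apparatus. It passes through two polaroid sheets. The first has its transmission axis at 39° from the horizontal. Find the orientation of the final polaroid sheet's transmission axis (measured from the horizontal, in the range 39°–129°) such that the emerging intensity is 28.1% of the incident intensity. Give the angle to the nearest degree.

θ ≈ 86°

I₁ = I₀ cos²(39° − 0°) = I₀ cos²(39°) = 0.604 I₀.
Need I₂/I₀ = 0.281, so cos²(θ − 39°) = 0.281 / 0.604 = 0.4653.
θ − 39° = arccos(√0.4653) = 47.0°, giving θ ≈ 39 + 47.0 = 86.0°.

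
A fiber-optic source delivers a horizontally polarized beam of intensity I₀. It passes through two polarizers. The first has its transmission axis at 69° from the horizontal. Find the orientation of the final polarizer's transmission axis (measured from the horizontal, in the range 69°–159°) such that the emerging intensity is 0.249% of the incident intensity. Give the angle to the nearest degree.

θ ≈ 151°

By Malus's law, I₁ = I₀ cos²(69° − 0°) = I₀ cos²(69°) = 0.1284 I₀.
Need I₂/I₀ = 0.00249, so cos²(θ − 69°) = 0.00249 / 0.1284 = 0.01939.
θ − 69° = arccos(√0.01939) = 82.0°, giving θ ≈ 69 + 82.0 = 151.0°.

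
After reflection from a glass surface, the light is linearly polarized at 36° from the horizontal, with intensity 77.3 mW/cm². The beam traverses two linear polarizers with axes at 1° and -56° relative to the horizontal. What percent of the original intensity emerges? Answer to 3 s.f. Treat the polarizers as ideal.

≈ 19.9%

I₁ = 77.3 mW/cm² · cos²(35°) = 51.87 mW/cm².
I₂ = I₁ · cos²(57°) = 51.87 · 0.2966 = 15.39 mW/cm².
That is 19.9% of the incident intensity.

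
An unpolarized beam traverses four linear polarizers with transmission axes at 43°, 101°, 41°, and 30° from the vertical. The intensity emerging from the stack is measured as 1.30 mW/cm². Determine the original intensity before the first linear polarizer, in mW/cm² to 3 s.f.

I₀ ≈ 38.4 mW/cm²

Unpolarized light through the first polarizer → I₁ = ½ I₀, now polarized at 43°.
I₂ = I₁ cos²(101° − 43°) = 0.5 I₀ · cos²(58°) = 0.1404 I₀.
I₃ = I₂ cos²(41° − 101°) = 0.1404 I₀ · cos²(60°) = 0.0351 I₀.
I₄ = I₃ cos²(30° − 41°) = 0.0351 I₀ · cos²(11°) = 0.03382 I₀.
So 1.30 mW/cm² = 0.03382 I₀, giving I₀ = 1.30/0.03382 = 38.43 mW/cm².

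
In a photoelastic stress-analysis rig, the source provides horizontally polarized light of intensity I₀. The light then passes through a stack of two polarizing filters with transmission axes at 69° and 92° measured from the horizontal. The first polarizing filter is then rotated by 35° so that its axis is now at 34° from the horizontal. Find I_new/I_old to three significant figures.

I_new/I_old ≈ 1.77

Before rotation:
By Malus's law, I₁ = I₀ cos²(69° − 0°) = I₀ cos²(69°) = 0.1284 I₀.
I₂ = I₁ cos²(92° − 69°) = 0.1284 I₀ · cos²(23°) = 0.1088 I₀.
After rotation:
I₁ = I₀ cos²(34° − 0°) = I₀ cos²(34°) = 0.6873 I₀.
I₂ = I₁ cos²(92° − 34°) = 0.6873 I₀ · cos²(58°) = 0.193 I₀.
Ratio = 0.193 / 0.1088 = 1.774.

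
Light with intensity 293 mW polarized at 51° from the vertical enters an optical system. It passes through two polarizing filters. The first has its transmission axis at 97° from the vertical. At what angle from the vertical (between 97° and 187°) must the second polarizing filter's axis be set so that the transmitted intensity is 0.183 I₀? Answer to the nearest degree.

I₁ = I₀ cos²(97° − 51°) = I₀ cos²(46°) = 0.4826 I₀.
Need I₂/I₀ = 0.183, so cos²(θ − 97°) = 0.183 / 0.4826 = 0.3792.
θ − 97° = arccos(√0.3792) = 52.0°, giving θ ≈ 97 + 52.0 = 149.0°.

θ ≈ 149°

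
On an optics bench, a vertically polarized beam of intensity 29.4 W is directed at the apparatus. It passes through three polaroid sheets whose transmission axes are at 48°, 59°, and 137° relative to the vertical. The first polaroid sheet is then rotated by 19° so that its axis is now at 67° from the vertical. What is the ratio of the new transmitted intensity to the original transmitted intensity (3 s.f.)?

I_new/I_old ≈ 0.347

Before rotation:
By Malus's law, I₁ = I₀ cos²(48° − 0°) = I₀ cos²(48°) = 0.4477 I₀.
I₂ = I₁ cos²(59° − 48°) = 0.4477 I₀ · cos²(11°) = 0.4314 I₀.
I₃ = I₂ cos²(137° − 59°) = 0.4314 I₀ · cos²(78°) = 0.01865 I₀.
After rotation:
I₁ = I₀ cos²(67° − 0°) = I₀ cos²(67°) = 0.1527 I₀.
I₂ = I₁ cos²(59° − 67°) = 0.1527 I₀ · cos²(8°) = 0.1497 I₀.
I₃ = I₂ cos²(137° − 59°) = 0.1497 I₀ · cos²(78°) = 0.006472 I₀.
Ratio = 0.006472 / 0.01865 = 0.347.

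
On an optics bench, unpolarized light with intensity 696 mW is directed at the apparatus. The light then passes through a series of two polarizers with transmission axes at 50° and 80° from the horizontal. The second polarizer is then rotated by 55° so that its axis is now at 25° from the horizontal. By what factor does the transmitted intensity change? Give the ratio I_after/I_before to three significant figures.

I_new/I_old ≈ 1.10

Before rotation:
Unpolarized light through the first polarizer → I₁ = ½ I₀, now polarized at 50°.
I₂ = I₁ cos²(80° − 50°) = 0.5 I₀ · cos²(30°) = 0.375 I₀.
After rotation:
Unpolarized light through the first polarizer → I₁ = ½ I₀, now polarized at 50°.
I₂ = I₁ cos²(25° − 50°) = 0.5 I₀ · cos²(25°) = 0.4107 I₀.
Ratio = 0.4107 / 0.375 = 1.095.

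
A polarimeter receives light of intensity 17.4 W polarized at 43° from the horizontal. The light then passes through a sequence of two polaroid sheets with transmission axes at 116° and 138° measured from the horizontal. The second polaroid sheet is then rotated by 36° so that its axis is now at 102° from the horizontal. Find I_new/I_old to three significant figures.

Before rotation:
By Malus's law, I₁ = I₀ cos²(116° − 43°) = I₀ cos²(73°) = 0.08548 I₀.
I₂ = I₁ cos²(138° − 116°) = 0.08548 I₀ · cos²(22°) = 0.07349 I₀.
After rotation:
I₁ = I₀ cos²(116° − 43°) = I₀ cos²(73°) = 0.08548 I₀.
I₂ = I₁ cos²(102° − 116°) = 0.08548 I₀ · cos²(14°) = 0.08048 I₀.
Ratio = 0.08048 / 0.07349 = 1.095.

I_new/I_old ≈ 1.10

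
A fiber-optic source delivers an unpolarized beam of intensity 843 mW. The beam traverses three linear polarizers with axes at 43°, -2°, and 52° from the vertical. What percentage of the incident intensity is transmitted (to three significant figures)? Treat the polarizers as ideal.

≈ 8.64%

Unpolarized light through the first polarizer → I₁ = 843 mW/2 = 421.5 mW, polarized at 43°.
I₂ = I₁ · cos²(45°) = 421.5 · 0.5 = 210.8 mW.
I₃ = I₂ · cos²(54°) = 210.8 · 0.3455 = 72.81 mW.
That is 8.637% of the incident intensity.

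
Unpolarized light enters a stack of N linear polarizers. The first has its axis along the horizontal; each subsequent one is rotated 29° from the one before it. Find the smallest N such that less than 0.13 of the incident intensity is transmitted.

First polarizer halves the unpolarized light: factor 1/2.
Each further stage multiplies by cos²(29°) = 0.765.
After N polarizers: T = 0.5·0.765^(N−1). Require T < 0.13 ⇒ N−1 > ln(0.13/0.5)/ln(0.765) = 5.03, so N−1 ≥ 6 and N = 7.
Check: N=7 gives T = 0.1002 < 0.13; N=6 gives T = 0.131.

N = 7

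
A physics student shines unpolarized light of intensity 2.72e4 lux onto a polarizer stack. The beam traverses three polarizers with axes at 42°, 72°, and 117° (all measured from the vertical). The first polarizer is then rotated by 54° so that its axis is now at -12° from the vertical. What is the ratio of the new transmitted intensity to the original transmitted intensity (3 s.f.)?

Before rotation:
Unpolarized light through the first polarizer → I₁ = ½ I₀, now polarized at 42°.
I₂ = I₁ cos²(72° − 42°) = 0.5 I₀ · cos²(30°) = 0.375 I₀.
I₃ = I₂ cos²(117° − 72°) = 0.375 I₀ · cos²(45°) = 0.1875 I₀.
After rotation:
Unpolarized light through the first polarizer → I₁ = ½ I₀, now polarized at -12°.
I₂ = I₁ cos²(72° + 12°) = 0.5 I₀ · cos²(84°) = 0.005463 I₀.
I₃ = I₂ cos²(117° − 72°) = 0.005463 I₀ · cos²(45°) = 0.002732 I₀.
Ratio = 0.002732 / 0.1875 = 0.01457.

I_new/I_old ≈ 0.0146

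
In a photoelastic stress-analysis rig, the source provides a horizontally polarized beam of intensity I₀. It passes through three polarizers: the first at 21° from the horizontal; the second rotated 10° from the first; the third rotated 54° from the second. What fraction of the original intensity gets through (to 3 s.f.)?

I₁ = I₀ cos²(21° − 0°) = I₀ cos²(21°) = 0.8716 I₀.
I₂ = I₁ cos²(10°) = 0.8716 · 0.9698 I₀ = 0.8453 I₀.
I₃ = I₂ cos²(54°) = 0.8453 · 0.3455 I₀ = 0.292 I₀.
Transmitted fraction = 0.292.

≈ 0.292 I₀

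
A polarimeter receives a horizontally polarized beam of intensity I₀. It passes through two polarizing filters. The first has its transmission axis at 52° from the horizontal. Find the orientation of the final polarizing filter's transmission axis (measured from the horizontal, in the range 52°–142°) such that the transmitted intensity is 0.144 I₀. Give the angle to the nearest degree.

θ ≈ 104°

I₁ = I₀ cos²(52° − 0°) = I₀ cos²(52°) = 0.379 I₀.
Need I₂/I₀ = 0.144, so cos²(θ − 52°) = 0.144 / 0.379 = 0.3799.
θ − 52° = arccos(√0.3799) = 51.9°, giving θ ≈ 52 + 51.9 = 103.9°.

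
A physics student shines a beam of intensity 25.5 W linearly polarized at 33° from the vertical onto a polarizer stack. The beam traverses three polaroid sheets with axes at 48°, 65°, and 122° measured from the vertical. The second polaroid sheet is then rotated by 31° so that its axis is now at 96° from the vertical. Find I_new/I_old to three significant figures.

Before rotation:
I₁ = I₀ cos²(48° − 33°) = I₀ cos²(15°) = 0.933 I₀.
I₂ = I₁ cos²(65° − 48°) = 0.933 I₀ · cos²(17°) = 0.8533 I₀.
I₃ = I₂ cos²(122° − 65°) = 0.8533 I₀ · cos²(57°) = 0.2531 I₀.
After rotation:
I₁ = I₀ cos²(48° − 33°) = I₀ cos²(15°) = 0.933 I₀.
I₂ = I₁ cos²(96° − 48°) = 0.933 I₀ · cos²(48°) = 0.4177 I₀.
I₃ = I₂ cos²(122° − 96°) = 0.4177 I₀ · cos²(26°) = 0.3375 I₀.
Ratio = 0.3375 / 0.2531 = 1.333.

I_new/I_old ≈ 1.33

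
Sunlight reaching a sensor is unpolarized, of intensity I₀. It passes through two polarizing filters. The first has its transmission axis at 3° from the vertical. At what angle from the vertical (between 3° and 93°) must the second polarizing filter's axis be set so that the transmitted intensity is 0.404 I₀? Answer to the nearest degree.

θ ≈ 29°

Unpolarized light through the first polarizer → I₁ = ½ I₀, now polarized at 3°.
Need I₂/I₀ = 0.404, so cos²(θ − 3°) = 0.404 / 0.5 = 0.808.
θ − 3° = arccos(√0.808) = 26.0°, giving θ ≈ 3 + 26.0 = 29.0°.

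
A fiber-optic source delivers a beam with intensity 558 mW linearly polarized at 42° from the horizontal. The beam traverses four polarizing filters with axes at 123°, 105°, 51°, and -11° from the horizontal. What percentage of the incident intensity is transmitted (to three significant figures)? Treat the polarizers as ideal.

I₁ = 558 mW · cos²(81°) = 13.66 mW.
I₂ = I₁ · cos²(18°) = 13.66 · 0.9045 = 12.35 mW.
I₃ = I₂ · cos²(54°) = 12.35 · 0.3455 = 4.267 mW.
I₄ = I₃ · cos²(62°) = 4.267 · 0.2204 = 0.9405 mW.
That is 0.1686% of the incident intensity.

≈ 0.169%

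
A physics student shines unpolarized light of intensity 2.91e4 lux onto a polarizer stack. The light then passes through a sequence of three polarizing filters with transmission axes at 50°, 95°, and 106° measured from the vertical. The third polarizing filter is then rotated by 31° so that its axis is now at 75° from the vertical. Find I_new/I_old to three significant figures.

Before rotation:
Unpolarized light through the first polarizer → I₁ = ½ I₀, now polarized at 50°.
I₂ = I₁ cos²(95° − 50°) = 0.5 I₀ · cos²(45°) = 0.25 I₀.
I₃ = I₂ cos²(106° − 95°) = 0.25 I₀ · cos²(11°) = 0.2409 I₀.
After rotation:
Unpolarized light through the first polarizer → I₁ = ½ I₀, now polarized at 50°.
I₂ = I₁ cos²(95° − 50°) = 0.5 I₀ · cos²(45°) = 0.25 I₀.
I₃ = I₂ cos²(75° − 95°) = 0.25 I₀ · cos²(20°) = 0.2208 I₀.
Ratio = 0.2208 / 0.2409 = 0.9164.

I_new/I_old ≈ 0.916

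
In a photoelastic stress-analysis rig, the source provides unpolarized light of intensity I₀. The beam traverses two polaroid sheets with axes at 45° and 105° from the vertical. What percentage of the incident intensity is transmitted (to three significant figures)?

≈ 12.5%

Unpolarized light through the first polarizer → I₁ = ½ I₀, now polarized at 45°.
I₂ = I₁ cos²(105° − 45°) = 0.5 I₀ · cos²(60°) = 0.125 I₀.
That is 12.5% of the incident intensity.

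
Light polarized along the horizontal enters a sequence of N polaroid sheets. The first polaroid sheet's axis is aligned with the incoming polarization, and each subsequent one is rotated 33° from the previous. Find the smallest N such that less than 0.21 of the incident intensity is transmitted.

First polarizer is aligned with the polarization: full transmission.
Each further stage multiplies by cos²(33°) = 0.7034.
After N polarizers: T = 0.7034^(N−1). Require T < 0.21 ⇒ N−1 > ln(0.21)/ln(0.7034) = 4.44, so N−1 ≥ 5 and N = 6.
Check: N=6 gives T = 0.1722 < 0.21; N=5 gives T = 0.2448.

N = 6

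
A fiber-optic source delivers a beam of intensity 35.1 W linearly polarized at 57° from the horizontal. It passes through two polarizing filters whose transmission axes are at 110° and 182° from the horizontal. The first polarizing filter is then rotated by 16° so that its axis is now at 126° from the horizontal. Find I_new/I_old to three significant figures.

Before rotation:
By Malus's law, I₁ = I₀ cos²(110° − 57°) = I₀ cos²(53°) = 0.3622 I₀.
I₂ = I₁ cos²(182° − 110°) = 0.3622 I₀ · cos²(72°) = 0.03459 I₀.
After rotation:
I₁ = I₀ cos²(126° − 57°) = I₀ cos²(69°) = 0.1284 I₀.
I₂ = I₁ cos²(182° − 126°) = 0.1284 I₀ · cos²(56°) = 0.04016 I₀.
Ratio = 0.04016 / 0.03459 = 1.161.

I_new/I_old ≈ 1.16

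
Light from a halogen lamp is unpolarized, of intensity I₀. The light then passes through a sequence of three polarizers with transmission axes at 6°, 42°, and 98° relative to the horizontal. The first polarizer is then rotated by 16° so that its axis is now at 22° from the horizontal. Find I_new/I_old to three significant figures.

I_new/I_old ≈ 1.35

Before rotation:
Unpolarized light through the first polarizer → I₁ = ½ I₀, now polarized at 6°.
I₂ = I₁ cos²(42° − 6°) = 0.5 I₀ · cos²(36°) = 0.3273 I₀.
I₃ = I₂ cos²(98° − 42°) = 0.3273 I₀ · cos²(56°) = 0.1023 I₀.
After rotation:
Unpolarized light through the first polarizer → I₁ = ½ I₀, now polarized at 22°.
I₂ = I₁ cos²(42° − 22°) = 0.5 I₀ · cos²(20°) = 0.4415 I₀.
I₃ = I₂ cos²(98° − 42°) = 0.4415 I₀ · cos²(56°) = 0.1381 I₀.
Ratio = 0.1381 / 0.1023 = 1.349.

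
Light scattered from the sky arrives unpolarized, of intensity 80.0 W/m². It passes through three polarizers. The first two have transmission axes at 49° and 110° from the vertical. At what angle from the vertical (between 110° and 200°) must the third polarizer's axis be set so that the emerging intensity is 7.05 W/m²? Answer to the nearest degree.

θ ≈ 140°

Unpolarized light through the first polarizer → I₁ = ½ I₀, now polarized at 49°.
I₂ = I₁ cos²(110° − 49°) = 0.5 I₀ · cos²(61°) = 0.1175 I₀.
Target fraction: 7.05 / 80.0 W/m² = 0.08812 of I₀.
Need I₃/I₀ = 0.08812, so cos²(θ − 110°) = 0.08812 / 0.1175 = 0.7499.
θ − 110° = arccos(√0.7499) = 30.0°, giving θ ≈ 110 + 30.0 = 140.0°.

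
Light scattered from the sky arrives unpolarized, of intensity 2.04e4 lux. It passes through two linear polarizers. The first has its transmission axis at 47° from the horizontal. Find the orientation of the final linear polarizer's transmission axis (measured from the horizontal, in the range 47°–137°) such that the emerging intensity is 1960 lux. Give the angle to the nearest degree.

θ ≈ 111°

Unpolarized light through the first polarizer → I₁ = ½ I₀, now polarized at 47°.
Target fraction: 1960 / 2.04e4 lux = 0.09608 of I₀.
Need I₂/I₀ = 0.09608, so cos²(θ − 47°) = 0.09608 / 0.5 = 0.1922.
θ − 47° = arccos(√0.1922) = 64.0°, giving θ ≈ 47 + 64.0 = 111.0°.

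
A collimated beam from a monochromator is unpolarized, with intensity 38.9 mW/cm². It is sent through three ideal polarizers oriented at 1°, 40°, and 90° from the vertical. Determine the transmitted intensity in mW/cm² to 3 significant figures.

Unpolarized light through the first polarizer → I₁ = 38.9 mW/cm²/2 = 19.45 mW/cm², polarized at 1°.
I₂ = I₁ · cos²(39°) = 19.45 · 0.604 = 11.75 mW/cm².
I₃ = I₂ · cos²(50°) = 11.75 · 0.4132 = 4.854 mW/cm².

I ≈ 4.85 mW/cm²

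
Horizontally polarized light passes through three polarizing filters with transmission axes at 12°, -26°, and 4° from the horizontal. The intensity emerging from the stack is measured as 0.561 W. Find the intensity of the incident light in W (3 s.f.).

I₀ ≈ 1.26 W

By Malus's law, I₁ = I₀ cos²(12° − 0°) = I₀ cos²(12°) = 0.9568 I₀.
I₂ = I₁ cos²(-26° − 12°) = 0.9568 I₀ · cos²(38°) = 0.5941 I₀.
I₃ = I₂ cos²(4° + 26°) = 0.5941 I₀ · cos²(30°) = 0.4456 I₀.
So 0.561 W = 0.4456 I₀, giving I₀ = 0.561/0.4456 = 1.259 W.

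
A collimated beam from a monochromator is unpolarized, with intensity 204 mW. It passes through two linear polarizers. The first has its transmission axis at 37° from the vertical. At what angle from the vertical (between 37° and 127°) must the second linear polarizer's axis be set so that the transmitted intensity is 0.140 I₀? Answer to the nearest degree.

θ ≈ 95°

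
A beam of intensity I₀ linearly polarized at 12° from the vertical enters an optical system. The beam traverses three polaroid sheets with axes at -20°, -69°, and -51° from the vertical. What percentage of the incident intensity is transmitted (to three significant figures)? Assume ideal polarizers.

≈ 28.0%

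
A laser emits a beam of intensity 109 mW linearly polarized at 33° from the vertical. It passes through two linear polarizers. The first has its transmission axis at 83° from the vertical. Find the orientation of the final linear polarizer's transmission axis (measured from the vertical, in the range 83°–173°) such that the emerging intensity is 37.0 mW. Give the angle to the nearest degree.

θ ≈ 108°

I₁ = I₀ cos²(83° − 33°) = I₀ cos²(50°) = 0.4132 I₀.
Target fraction: 37.0 / 109 mW = 0.3394 of I₀.
Need I₂/I₀ = 0.3394, so cos²(θ − 83°) = 0.3394 / 0.4132 = 0.8216.
θ − 83° = arccos(√0.8216) = 25.0°, giving θ ≈ 83 + 25.0 = 108.0°.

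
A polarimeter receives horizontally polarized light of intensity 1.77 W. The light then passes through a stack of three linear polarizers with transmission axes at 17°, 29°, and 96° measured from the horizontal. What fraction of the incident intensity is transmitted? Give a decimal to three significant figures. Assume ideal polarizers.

I/I₀ ≈ 0.134

I₁ = 1.77 W · cos²(17°) = 1.619 W.
I₂ = I₁ · cos²(12°) = 1.619 · 0.9568 = 1.549 W.
I₃ = I₂ · cos²(67°) = 1.549 · 0.1527 = 0.2364 W.
Transmitted fraction = 0.1336.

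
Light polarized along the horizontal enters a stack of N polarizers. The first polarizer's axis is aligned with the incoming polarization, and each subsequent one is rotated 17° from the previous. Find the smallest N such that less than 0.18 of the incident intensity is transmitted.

First polarizer is aligned with the polarization: full transmission.
Each further stage multiplies by cos²(17°) = 0.9145.
After N polarizers: T = 0.9145^(N−1). Require T < 0.18 ⇒ N−1 > ln(0.18)/ln(0.9145) = 19.19, so N−1 ≥ 20 and N = 21.
Check: N=21 gives T = 0.1674 < 0.18; N=20 gives T = 0.1831.

N = 21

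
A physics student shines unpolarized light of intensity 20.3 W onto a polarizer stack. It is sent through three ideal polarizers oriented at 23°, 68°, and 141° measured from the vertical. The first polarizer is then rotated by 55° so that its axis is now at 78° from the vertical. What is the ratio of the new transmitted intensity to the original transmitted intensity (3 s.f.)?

I_new/I_old ≈ 1.94

Before rotation:
Unpolarized light through the first polarizer → I₁ = ½ I₀, now polarized at 23°.
I₂ = I₁ cos²(68° − 23°) = 0.5 I₀ · cos²(45°) = 0.25 I₀.
I₃ = I₂ cos²(141° − 68°) = 0.25 I₀ · cos²(73°) = 0.02137 I₀.
After rotation:
Unpolarized light through the first polarizer → I₁ = ½ I₀, now polarized at 78°.
I₂ = I₁ cos²(68° − 78°) = 0.5 I₀ · cos²(10°) = 0.4849 I₀.
I₃ = I₂ cos²(141° − 68°) = 0.4849 I₀ · cos²(73°) = 0.04145 I₀.
Ratio = 0.04145 / 0.02137 = 1.94.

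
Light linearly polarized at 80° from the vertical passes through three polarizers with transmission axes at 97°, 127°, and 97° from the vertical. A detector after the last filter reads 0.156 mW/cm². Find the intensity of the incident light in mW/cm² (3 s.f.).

I₁ = I₀ cos²(97° − 80°) = I₀ cos²(17°) = 0.9145 I₀.
I₂ = I₁ cos²(127° − 97°) = 0.9145 I₀ · cos²(30°) = 0.6859 I₀.
I₃ = I₂ cos²(97° − 127°) = 0.6859 I₀ · cos²(30°) = 0.5144 I₀.
So 0.156 mW/cm² = 0.5144 I₀, giving I₀ = 0.156/0.5144 = 0.3033 mW/cm².

I₀ ≈ 0.303 mW/cm²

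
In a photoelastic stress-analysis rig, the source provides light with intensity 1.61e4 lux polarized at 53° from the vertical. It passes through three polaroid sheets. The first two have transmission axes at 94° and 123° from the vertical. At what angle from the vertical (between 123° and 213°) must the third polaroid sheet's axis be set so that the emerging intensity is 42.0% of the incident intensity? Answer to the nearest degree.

By Malus's law, I₁ = I₀ cos²(94° − 53°) = I₀ cos²(41°) = 0.5696 I₀.
I₂ = I₁ cos²(123° − 94°) = 0.5696 I₀ · cos²(29°) = 0.4357 I₀.
Need I₃/I₀ = 0.42, so cos²(θ − 123°) = 0.42 / 0.4357 = 0.9639.
θ − 123° = arccos(√0.9639) = 10.9°, giving θ ≈ 123 + 10.9 = 133.9°.

θ ≈ 134°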